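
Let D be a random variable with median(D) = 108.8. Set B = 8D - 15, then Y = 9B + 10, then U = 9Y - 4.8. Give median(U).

median(U) = 69372.6

median(B) = 8·108.8 + (-15) = 855.4.
median(Y) = 9·855.4 + 10 = 7708.6.
median(U) = 9·7708.6 + (-4.8) = 69372.6.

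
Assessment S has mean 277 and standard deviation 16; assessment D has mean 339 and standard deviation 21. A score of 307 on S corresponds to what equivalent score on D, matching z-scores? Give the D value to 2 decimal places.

z = (307 − 277)/16 = 1.875.
D = 339 + z·21 = 339 + (307 − 277)·21/16 ≈ 378.38.

D = 378.38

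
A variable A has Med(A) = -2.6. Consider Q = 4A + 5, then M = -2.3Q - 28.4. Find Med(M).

Med(M) = -15.98

Med(Q) = 4·(-2.6) + 5 = -5.4.
Med(M) = (-2.3)·(-5.4) + (-28.4) = -15.98.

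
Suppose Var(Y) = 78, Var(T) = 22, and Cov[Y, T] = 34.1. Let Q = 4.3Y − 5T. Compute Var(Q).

Var(Q) = 525.92

Var(Q) = a²·Var(Y) + b²·Var(T) + 2ab·Cov[Y, T] with a = 4.3, b = -5.
= 4.3²·78 + (-5)²·22 + 2·4.3·(-5)·34.1
= 1442.22 + 550 + (-1466.3) = 525.92.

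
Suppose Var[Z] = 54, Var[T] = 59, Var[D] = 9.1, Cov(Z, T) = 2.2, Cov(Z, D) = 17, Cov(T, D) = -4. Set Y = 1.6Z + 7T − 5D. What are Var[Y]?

Var[Y] = a²·Var[Z] + b²·Var[T] + c²·Var[D] + 2ab·Cov(Z, T) + 2ac·Cov(Z, D) + 2bc·Cov(T, D), with a = 1.6, b = 7, c = -5.
= 138.24 + 2891 + 227.5 + 49.28 + (-272) + 280
= 3314.02.

Var[Y] = 3314.02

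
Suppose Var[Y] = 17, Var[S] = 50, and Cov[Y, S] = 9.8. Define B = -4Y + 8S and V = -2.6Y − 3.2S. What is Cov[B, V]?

By bilinearity, Cov[B, V] = ac·Var[Y] + bd·Var[S] + (ad+bc)·Cov[Y, S], with a=-4, b=8, c=-2.6, d=-3.2.
ac·Var[Y] = (-4)·(-2.6)·17 = 176.8
bd·Var[S] = 8·(-3.2)·50 = -1280
(ad+bc)·Cov[Y, S] = (-8)·9.8 = -78.4
Cov[B, V] = 176.8 + (-1280) + (-78.4) = -1181.6.

Cov[B, V] = -1181.6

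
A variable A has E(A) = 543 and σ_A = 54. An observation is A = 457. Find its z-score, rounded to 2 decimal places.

z = (A − E(A)) / σ_A = (457 − 543) / 54 ≈ -1.59.

z = -1.59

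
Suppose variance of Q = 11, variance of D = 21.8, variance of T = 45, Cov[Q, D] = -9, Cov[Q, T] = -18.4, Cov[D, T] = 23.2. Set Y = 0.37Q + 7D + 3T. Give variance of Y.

variance of Y = 2361.6379

variance of Y = a²·variance of Q + b²·variance of D + c²·variance of T + 2ab·Cov[Q, D] + 2ac·Cov[Q, T] + 2bc·Cov[D, T], with a = 0.37, b = 7, c = 3.
= 1.5059 + 1068.2 + 405 + (-46.62) + (-40.848) + 974.4
= 2361.6379.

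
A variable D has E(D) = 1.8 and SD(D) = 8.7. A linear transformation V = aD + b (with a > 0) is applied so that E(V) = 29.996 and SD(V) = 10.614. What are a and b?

SD(V) = a·SD(D) (a > 0), so a = 10.614/8.7 = 1.22.
E(V) = a·E(D) + b, so b = 29.996 − 1.22·1.8 = 27.8.

a = 1.22, b = 27.8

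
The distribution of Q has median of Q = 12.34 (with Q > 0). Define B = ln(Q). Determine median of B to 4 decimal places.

median of B = 2.5128

ln(Q) is monotone on this domain, so median of B = ln(12.34) ≈ 2.5128.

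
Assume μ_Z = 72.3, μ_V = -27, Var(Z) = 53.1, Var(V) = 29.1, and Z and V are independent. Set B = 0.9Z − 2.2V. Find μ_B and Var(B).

μ_B = 124.47, Var(B) = 183.855

μ_B = 0.9·μ_Z + (-2.2)·μ_V = 0.9·72.3 + (-2.2)·(-27) = 124.47.
Var(B) = a²·Var(Z) + b²·Var(V) + 2ab·covariance of Z and V with a = 0.9, b = -2.2.
Independence gives covariance of Z and V = 0.
= 0.9²·53.1 + (-2.2)²·29.1 + 2·0.9·(-2.2)·0
= 43.011 + 140.844 + 0 = 183.855.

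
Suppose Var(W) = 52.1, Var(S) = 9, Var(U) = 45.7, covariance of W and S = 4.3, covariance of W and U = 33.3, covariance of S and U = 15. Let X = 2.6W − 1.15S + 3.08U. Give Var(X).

Var(X) = a²·Var(W) + b²·Var(S) + c²·Var(U) + 2ab·covariance of W and S + 2ac·covariance of W and U + 2bc·covariance of S and U, with a = 2.6, b = -1.15, c = 3.08.
= 352.196 + 11.9025 + 433.52848 + (-25.714) + 533.3328 + (-106.26)
= 1198.98578.

Var(X) = 1198.98578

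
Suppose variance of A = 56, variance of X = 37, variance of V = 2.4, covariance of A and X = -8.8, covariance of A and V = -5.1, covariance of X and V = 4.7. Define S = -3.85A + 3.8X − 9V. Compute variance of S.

variance of S = a²·variance of A + b²·variance of X + c²·variance of V + 2ab·covariance of A and X + 2ac·covariance of A and V + 2bc·covariance of X and V, with a = -3.85, b = 3.8, c = -9.
= 830.06 + 534.28 + 194.4 + 257.488 + (-353.43) + (-321.48)
= 1141.318.

variance of S = 1141.318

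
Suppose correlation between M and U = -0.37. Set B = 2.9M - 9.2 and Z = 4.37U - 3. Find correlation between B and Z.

Linear rescalings preserve correlation up to sign; here the slopes 2.9 and 4.37 have the same sign, so correlation between B and Z = correlation between M and U = -0.37.

correlation between B and Z = -0.37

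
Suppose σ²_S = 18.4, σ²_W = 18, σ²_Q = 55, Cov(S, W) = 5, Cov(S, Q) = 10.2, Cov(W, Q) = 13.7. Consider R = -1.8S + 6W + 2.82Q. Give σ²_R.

σ²_R = 1397.0556

σ²_R = a²·σ²_S + b²·σ²_W + c²·σ²_Q + 2ab·Cov(S, W) + 2ac·Cov(S, Q) + 2bc·Cov(W, Q), with a = -1.8, b = 6, c = 2.82.
= 59.616 + 648 + 437.382 + (-108) + (-103.5504) + 463.608
= 1397.0556.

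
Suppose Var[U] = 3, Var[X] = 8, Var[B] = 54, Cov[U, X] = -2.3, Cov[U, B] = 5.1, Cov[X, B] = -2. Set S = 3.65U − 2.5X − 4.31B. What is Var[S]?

Var[S] = a²·Var[U] + b²·Var[X] + c²·Var[B] + 2ab·Cov[U, X] + 2ac·Cov[U, B] + 2bc·Cov[X, B], with a = 3.65, b = -2.5, c = -4.31.
= 39.9675 + 50 + 1003.1094 + 41.975 + (-160.4613) + (-43.1)
= 931.4906.

Var[S] = 931.4906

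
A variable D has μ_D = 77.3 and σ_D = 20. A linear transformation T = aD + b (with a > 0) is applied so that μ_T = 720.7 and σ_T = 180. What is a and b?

σ_T = a·σ_D (a > 0), so a = 180/20 = 9.
μ_T = a·μ_D + b, so b = 720.7 − 9·77.3 = 25.

a = 9, b = 25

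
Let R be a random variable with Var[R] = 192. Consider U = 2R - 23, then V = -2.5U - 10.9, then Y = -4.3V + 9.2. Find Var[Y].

Var[Y] = 88752

Var[U] = 2²·192 = 768.
Var[V] = (-2.5)²·768 = 4800.
Var[Y] = (-4.3)²·4800 = 88752.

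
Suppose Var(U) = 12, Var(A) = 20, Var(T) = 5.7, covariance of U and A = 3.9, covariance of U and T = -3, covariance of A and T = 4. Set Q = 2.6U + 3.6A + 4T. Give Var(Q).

Var(Q) = 557.328

Var(Q) = a²·Var(U) + b²·Var(A) + c²·Var(T) + 2ab·covariance of U and A + 2ac·covariance of U and T + 2bc·covariance of A and T, with a = 2.6, b = 3.6, c = 4.
= 81.12 + 259.2 + 91.2 + 73.008 + (-62.4) + 115.2
= 557.328.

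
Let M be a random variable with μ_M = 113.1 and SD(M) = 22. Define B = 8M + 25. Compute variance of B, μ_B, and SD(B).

variance of B = 30976, μ_B = 929.8, SD(B) = 176

B = 8M + 25 is linear with a = 8, b = 25.
variance of M = 22² = 484.
variance of B = a²·variance of M = 8²·484 = 30976 (the additive constant 25 does not affect variance).
μ_B = a·μ_M + b = 8·113.1 + 25 = 929.8.
SD(B) = |a|·SD(M) = |8|·22 = 176.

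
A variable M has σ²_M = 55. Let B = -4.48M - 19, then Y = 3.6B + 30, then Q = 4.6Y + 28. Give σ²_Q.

σ²_B = (-4.48)²·55 = 1103.872.
σ²_Y = 3.6²·1103.872 = 14306.18112.
σ²_Q = 4.6²·14306.18112 = 302718.7924992.

σ²_Q = 302718.7924992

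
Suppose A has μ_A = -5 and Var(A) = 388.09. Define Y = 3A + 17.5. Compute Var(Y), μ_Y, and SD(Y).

Y = 3A + 17.5 is linear with a = 3, b = 17.5.
Var(Y) = a²·Var(A) = 3²·388.09 = 3492.81 (the additive constant 17.5 does not affect variance).
μ_Y = a·μ_A + b = 3·(-5) + 17.5 = 2.5.
SD(A) = √388.09 = 19.7.
SD(Y) = |a|·SD(A) = |3|·19.7 = 59.1.

Var(Y) = 3492.81, μ_Y = 2.5, SD(Y) = 59.1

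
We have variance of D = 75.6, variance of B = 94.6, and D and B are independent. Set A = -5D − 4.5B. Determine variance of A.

variance of A = 3805.65

variance of A = a²·variance of D + b²·variance of B + 2ab·Cov(D, B) with a = -5, b = -4.5.
Independence gives Cov(D, B) = 0.
= (-5)²·75.6 + (-4.5)²·94.6 + 2·(-5)·(-4.5)·0
= 1890 + 1915.65 + 0 = 3805.65.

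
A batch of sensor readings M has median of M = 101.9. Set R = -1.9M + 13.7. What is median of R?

median of R = -179.91

A linear map preserves order up to sign, so median of R = a·median of M + b = (-1.9)·101.9 + 13.7 = -179.91.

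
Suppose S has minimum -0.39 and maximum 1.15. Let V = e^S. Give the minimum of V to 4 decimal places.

e^S is increasing on this domain, so min(V) comes from min(S) = -0.39: min(V) = exp(-0.39) ≈ 0.6771.

min(V) = 0.6771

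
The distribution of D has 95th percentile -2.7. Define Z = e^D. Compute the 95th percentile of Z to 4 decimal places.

95th percentile of Z = 0.0672

e^D is increasing, so P_{95}(Z) = g(P_{95}(D)) ≈ 0.0672.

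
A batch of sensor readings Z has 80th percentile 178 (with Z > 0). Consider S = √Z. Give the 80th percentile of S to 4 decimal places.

√Z is increasing, so P_{80}(S) = g(P_{80}(Z)) ≈ 13.3417.

80th percentile of S = 13.3417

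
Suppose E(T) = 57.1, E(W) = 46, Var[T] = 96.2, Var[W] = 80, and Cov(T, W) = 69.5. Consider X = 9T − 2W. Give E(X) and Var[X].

E(X) = 9·E(T) + (-2)·E(W) = 9·57.1 + (-2)·46 = 421.9.
Var[X] = a²·Var[T] + b²·Var[W] + 2ab·Cov(T, W) with a = 9, b = -2.
= 9²·96.2 + (-2)²·80 + 2·9·(-2)·69.5
= 7792.2 + 320 + (-2502) = 5610.2.

E(X) = 421.9, Var[X] = 5610.2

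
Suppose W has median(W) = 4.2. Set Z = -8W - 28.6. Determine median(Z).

median(Z) = -62.2

A linear map preserves order up to sign, so median(Z) = a·median(W) + b = (-8)·4.2 + (-28.6) = -62.2.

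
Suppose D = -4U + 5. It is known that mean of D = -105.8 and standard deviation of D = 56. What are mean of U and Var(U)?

From D = -4U + 5: mean of D = a·mean of U + b, so mean of U = (mean of D − b)/a = (-105.8 − 5)/(-4) = 27.7.
Var(D) = 56² = 3136.
Var(D) = a²·Var(U), so Var(U) = 3136/(-4)² = 196.

mean of U = 27.7, Var(U) = 196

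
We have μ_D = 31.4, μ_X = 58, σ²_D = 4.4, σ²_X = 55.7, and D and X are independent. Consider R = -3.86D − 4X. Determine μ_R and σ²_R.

μ_R = -353.204, σ²_R = 956.75824

μ_R = (-3.86)·μ_D + (-4)·μ_X = (-3.86)·31.4 + (-4)·58 = -353.204.
σ²_R = a²·σ²_D + b²·σ²_X + 2ab·covariance of D and X with a = -3.86, b = -4.
Independence gives covariance of D and X = 0.
= (-3.86)²·4.4 + (-4)²·55.7 + 2·(-3.86)·(-4)·0
= 65.55824 + 891.2 + 0 = 956.75824.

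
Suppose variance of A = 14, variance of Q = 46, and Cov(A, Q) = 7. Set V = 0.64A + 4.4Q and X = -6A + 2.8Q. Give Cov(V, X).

Cov(V, X) = 340.704

By bilinearity, Cov(V, X) = ac·variance of A + bd·variance of Q + (ad+bc)·Cov(A, Q), with a=0.64, b=4.4, c=-6, d=2.8.
ac·variance of A = 0.64·(-6)·14 = -53.76
bd·variance of Q = 4.4·2.8·46 = 566.72
(ad+bc)·Cov(A, Q) = (-24.608)·7 = -172.256
Cov(V, X) = -53.76 + 566.72 + (-172.256) = 340.704.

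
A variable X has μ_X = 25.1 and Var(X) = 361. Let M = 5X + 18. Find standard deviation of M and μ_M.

standard deviation of M = 95, μ_M = 143.5

M = 5X + 18 is linear with a = 5, b = 18.
standard deviation of X = √361 = 19.
standard deviation of M = |a|·standard deviation of X = |5|·19 = 95.
μ_M = a·μ_X + b = 5·25.1 + 18 = 143.5.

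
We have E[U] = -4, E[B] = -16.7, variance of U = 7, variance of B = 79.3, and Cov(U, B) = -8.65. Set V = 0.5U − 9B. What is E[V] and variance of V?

E[V] = 0.5·E[U] + (-9)·E[B] = 0.5·(-4) + (-9)·(-16.7) = 148.3.
variance of V = a²·variance of U + b²·variance of B + 2ab·Cov(U, B) with a = 0.5, b = -9.
= 0.5²·7 + (-9)²·79.3 + 2·0.5·(-9)·(-8.65)
= 1.75 + 6423.3 + 77.85 = 6502.9.

E[V] = 148.3, variance of V = 6502.9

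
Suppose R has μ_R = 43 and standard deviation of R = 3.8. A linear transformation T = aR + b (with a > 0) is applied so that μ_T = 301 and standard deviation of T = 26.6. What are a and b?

a = 7, b = 0

standard deviation of T = a·standard deviation of R (a > 0), so a = 26.6/3.8 = 7.
μ_T = a·μ_R + b, so b = 301 − 7·43 = 0.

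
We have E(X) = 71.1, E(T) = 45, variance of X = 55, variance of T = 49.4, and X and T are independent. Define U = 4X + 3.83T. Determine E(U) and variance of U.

E(U) = 4·E(X) + 3.83·E(T) = 4·71.1 + 3.83·45 = 456.75.
variance of U = a²·variance of X + b²·variance of T + 2ab·covariance of X and T with a = 4, b = 3.83.
Independence gives covariance of X and T = 0.
= 4²·55 + 3.83²·49.4 + 2·4·3.83·0
= 880 + 724.64366 + 0 = 1604.64366.

E(U) = 456.75, variance of U = 1604.64366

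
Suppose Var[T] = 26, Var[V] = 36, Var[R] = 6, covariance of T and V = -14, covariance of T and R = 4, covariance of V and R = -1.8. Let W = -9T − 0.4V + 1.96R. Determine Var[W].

Var[W] = a²·Var[T] + b²·Var[V] + c²·Var[R] + 2ab·covariance of T and V + 2ac·covariance of T and R + 2bc·covariance of V and R, with a = -9, b = -0.4, c = 1.96.
= 2106 + 5.76 + 23.0496 + (-100.8) + (-141.12) + 2.8224
= 1895.712.

Var[W] = 1895.712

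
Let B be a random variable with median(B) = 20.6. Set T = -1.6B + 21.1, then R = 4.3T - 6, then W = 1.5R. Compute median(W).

median(W) = -85.497

median(T) = (-1.6)·20.6 + 21.1 = -11.86.
median(R) = 4.3·(-11.86) + (-6) = -56.998.
median(W) = 1.5·(-56.998) = -85.497.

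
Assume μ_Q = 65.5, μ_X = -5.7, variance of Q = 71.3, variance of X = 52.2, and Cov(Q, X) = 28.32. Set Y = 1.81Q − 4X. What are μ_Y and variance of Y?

μ_Y = 141.355, variance of Y = 658.71233

μ_Y = 1.81·μ_Q + (-4)·μ_X = 1.81·65.5 + (-4)·(-5.7) = 141.355.
variance of Y = a²·variance of Q + b²·variance of X + 2ab·Cov(Q, X) with a = 1.81, b = -4.
= 1.81²·71.3 + (-4)²·52.2 + 2·1.81·(-4)·28.32
= 233.58593 + 835.2 + (-410.0736) = 658.71233.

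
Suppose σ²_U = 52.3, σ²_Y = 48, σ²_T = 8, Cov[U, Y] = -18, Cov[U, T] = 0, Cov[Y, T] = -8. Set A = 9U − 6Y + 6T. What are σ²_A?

σ²_A = 8772.3

σ²_A = a²·σ²_U + b²·σ²_Y + c²·σ²_T + 2ab·Cov[U, Y] + 2ac·Cov[U, T] + 2bc·Cov[Y, T], with a = 9, b = -6, c = 6.
= 4236.3 + 1728 + 288 + 1944 + 0 + 576
= 8772.3.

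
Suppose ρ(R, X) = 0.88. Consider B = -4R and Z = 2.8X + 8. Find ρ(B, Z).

Linear rescalings preserve |correlation|; the slopes -4 and 2.8 have opposite signs, so the correlation flips sign: ρ(B, Z) = −ρ(R, X) = -0.88.

ρ(B, Z) = -0.88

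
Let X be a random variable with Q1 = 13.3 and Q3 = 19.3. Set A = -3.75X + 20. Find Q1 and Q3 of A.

Q1(A) = -52.375, Q3(A) = -29.875

a = -3.75 < 0 reverses order: Q1(A) comes from Q3(X), Q3(A) from Q1(X).
Q1(A) = (-3.75)·19.3 + 20 = -52.375; Q3(A) = (-3.75)·13.3 + 20 = -29.875.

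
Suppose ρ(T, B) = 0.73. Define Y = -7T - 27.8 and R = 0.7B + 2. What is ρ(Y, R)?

ρ(Y, R) = -0.73

Linear rescalings preserve |correlation|; the slopes -7 and 0.7 have opposite signs, so the correlation flips sign: ρ(Y, R) = −ρ(T, B) = -0.73.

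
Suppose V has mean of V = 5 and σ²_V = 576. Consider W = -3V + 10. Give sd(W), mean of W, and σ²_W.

sd(W) = 72, mean of W = -5, σ²_W = 5184

W = -3V + 10 is linear with a = -3, b = 10.
sd(V) = √576 = 24.
sd(W) = |a|·sd(V) = |-3|·24 = 72.
mean of W = a·mean of V + b = (-3)·5 + 10 = -5.
σ²_W = a²·σ²_V = (-3)²·576 = 5184 (the additive constant 10 does not affect variance).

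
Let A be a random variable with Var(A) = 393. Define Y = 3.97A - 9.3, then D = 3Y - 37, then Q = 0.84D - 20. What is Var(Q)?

Var(Q) = 39334.59160848

Var(Y) = 3.97²·393 = 6194.0337.
Var(D) = 3²·6194.0337 = 55746.3033.
Var(Q) = 0.84²·55746.3033 = 39334.59160848.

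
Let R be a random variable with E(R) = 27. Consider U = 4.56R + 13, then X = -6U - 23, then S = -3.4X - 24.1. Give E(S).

E(U) = 4.56·27 + 13 = 136.12.
E(X) = (-6)·136.12 + (-23) = -839.72.
E(S) = (-3.4)·(-839.72) + (-24.1) = 2830.948.

E(S) = 2830.948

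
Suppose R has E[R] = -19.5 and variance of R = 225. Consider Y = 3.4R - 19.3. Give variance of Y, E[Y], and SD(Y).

variance of Y = 2601, E[Y] = -85.6, SD(Y) = 51

Y = 3.4R - 19.3 is linear with a = 3.4, b = -19.3.
variance of Y = a²·variance of R = 3.4²·225 = 2601 (the additive constant -19.3 does not affect variance).
E[Y] = a·E[R] + b = 3.4·(-19.5) + (-19.3) = -85.6.
SD(R) = √225 = 15.
SD(Y) = |a|·SD(R) = |3.4|·15 = 51.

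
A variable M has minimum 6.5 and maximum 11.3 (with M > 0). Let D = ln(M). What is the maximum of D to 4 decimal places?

ln(M) is increasing on this domain, so max(D) comes from max(M) = 11.3: max(D) = ln(11.3) ≈ 2.4248.

max(D) = 2.4248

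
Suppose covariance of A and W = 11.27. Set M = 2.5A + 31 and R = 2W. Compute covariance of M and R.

covariance of M and R = a·c·covariance of A and W = 2.5·2·11.27 = 56.35. Additive constants drop out.

covariance of M and R = 56.35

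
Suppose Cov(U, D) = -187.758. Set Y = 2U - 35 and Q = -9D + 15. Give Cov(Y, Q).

Cov(Y, Q) = a·c·Cov(U, D) = 2·(-9)·(-187.758) = 3379.644. Additive constants drop out.

Cov(Y, Q) = 3379.644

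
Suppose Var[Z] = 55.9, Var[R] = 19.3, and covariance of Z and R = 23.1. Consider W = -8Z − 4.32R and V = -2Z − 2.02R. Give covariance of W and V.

covariance of W and V = 1635.69952

By bilinearity, covariance of W and V = ac·Var[Z] + bd·Var[R] + (ad+bc)·covariance of Z and R, with a=-8, b=-4.32, c=-2, d=-2.02.
ac·Var[Z] = (-8)·(-2)·55.9 = 894.4
bd·Var[R] = (-4.32)·(-2.02)·19.3 = 168.41952
(ad+bc)·covariance of Z and R = (24.8)·23.1 = 572.88
covariance of W and V = 894.4 + 168.41952 + 572.88 = 1635.69952.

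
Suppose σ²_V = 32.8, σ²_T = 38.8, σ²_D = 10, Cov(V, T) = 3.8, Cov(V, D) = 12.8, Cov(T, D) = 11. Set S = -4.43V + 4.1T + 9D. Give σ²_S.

σ²_S = a²·σ²_V + b²·σ²_T + c²·σ²_D + 2ab·Cov(V, T) + 2ac·Cov(V, D) + 2bc·Cov(T, D), with a = -4.43, b = 4.1, c = 9.
= 643.69672 + 652.228 + 810 + (-138.0388) + (-1020.672) + 811.8
= 1759.01392.

σ²_S = 1759.01392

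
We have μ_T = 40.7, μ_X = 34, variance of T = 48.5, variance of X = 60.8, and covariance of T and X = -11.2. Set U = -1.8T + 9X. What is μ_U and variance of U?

μ_U = (-1.8)·μ_T + 9·μ_X = (-1.8)·40.7 + 9·34 = 232.74.
variance of U = a²·variance of T + b²·variance of X + 2ab·covariance of T and X with a = -1.8, b = 9.
= (-1.8)²·48.5 + 9²·60.8 + 2·(-1.8)·9·(-11.2)
= 157.14 + 4924.8 + 362.88 = 5444.82.

μ_U = 232.74, variance of U = 5444.82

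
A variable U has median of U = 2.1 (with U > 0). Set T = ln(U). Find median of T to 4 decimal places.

median of T = 0.7419

ln(U) is monotone on this domain, so median of T = ln(2.1) ≈ 0.7419.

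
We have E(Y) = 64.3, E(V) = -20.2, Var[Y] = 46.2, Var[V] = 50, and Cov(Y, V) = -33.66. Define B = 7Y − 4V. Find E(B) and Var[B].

E(B) = 530.9, Var[B] = 4948.76

E(B) = 7·E(Y) + (-4)·E(V) = 7·64.3 + (-4)·(-20.2) = 530.9.
Var[B] = a²·Var[Y] + b²·Var[V] + 2ab·Cov(Y, V) with a = 7, b = -4.
= 7²·46.2 + (-4)²·50 + 2·7·(-4)·(-33.66)
= 2263.8 + 800 + 1884.96 = 4948.76.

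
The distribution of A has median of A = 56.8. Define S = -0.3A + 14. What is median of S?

median of S = -3.04

A linear map preserves order up to sign, so median of S = a·median of A + b = (-0.3)·56.8 + 14 = -3.04.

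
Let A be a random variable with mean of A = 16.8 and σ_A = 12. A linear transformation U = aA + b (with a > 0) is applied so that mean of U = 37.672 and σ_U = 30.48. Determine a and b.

σ_U = a·σ_A (a > 0), so a = 30.48/12 = 2.54.
mean of U = a·mean of A + b, so b = 37.672 − 2.54·16.8 = -5.

a = 2.54, b = -5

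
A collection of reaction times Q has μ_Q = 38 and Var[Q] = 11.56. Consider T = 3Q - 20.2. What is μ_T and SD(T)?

T = 3Q - 20.2 is linear with a = 3, b = -20.2.
μ_T = a·μ_Q + b = 3·38 + (-20.2) = 93.8.
SD(Q) = √11.56 = 3.4.
SD(T) = |a|·SD(Q) = |3|·3.4 = 10.2.

μ_T = 93.8, SD(T) = 10.2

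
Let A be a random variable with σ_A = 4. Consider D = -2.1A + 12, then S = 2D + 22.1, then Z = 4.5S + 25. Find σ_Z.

σ_D = |-2.1|·4 = 8.4.
σ_S = |2|·8.4 = 16.8.
σ_Z = |4.5|·16.8 = 75.6.

σ_Z = 75.6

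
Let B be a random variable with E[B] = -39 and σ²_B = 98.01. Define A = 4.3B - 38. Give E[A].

A = 4.3B - 38 is linear with a = 4.3, b = -38.
E[A] = a·E[B] + b = 4.3·(-39) + (-38) = -205.7.

E[A] = -205.7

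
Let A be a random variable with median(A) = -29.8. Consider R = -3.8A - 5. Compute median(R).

A linear map preserves order up to sign, so median(R) = a·median(A) + b = (-3.8)·(-29.8) + (-5) = 108.24.

median(R) = 108.24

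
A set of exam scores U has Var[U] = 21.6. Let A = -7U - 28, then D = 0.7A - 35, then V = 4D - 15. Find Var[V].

Var[A] = (-7)²·21.6 = 1058.4.
Var[D] = 0.7²·1058.4 = 518.616.
Var[V] = 4²·518.616 = 8297.856.

Var[V] = 8297.856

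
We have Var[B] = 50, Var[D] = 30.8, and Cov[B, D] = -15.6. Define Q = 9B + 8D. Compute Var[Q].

Var[Q] = 3774.8

Var[Q] = a²·Var[B] + b²·Var[D] + 2ab·Cov[B, D] with a = 9, b = 8.
= 9²·50 + 8²·30.8 + 2·9·8·(-15.6)
= 4050 + 1971.2 + (-2246.4) = 3774.8.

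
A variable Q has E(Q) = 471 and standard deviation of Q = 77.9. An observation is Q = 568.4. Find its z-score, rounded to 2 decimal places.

z = (Q − E(Q)) / standard deviation of Q = (568.4 − 471) / 77.9 ≈ 1.25.

z = 1.25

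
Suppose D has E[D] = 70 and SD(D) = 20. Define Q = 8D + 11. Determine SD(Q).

Q = 8D + 11 is linear with a = 8, b = 11.
SD(Q) = |a|·SD(D) = |8|·20 = 160.

SD(Q) = 160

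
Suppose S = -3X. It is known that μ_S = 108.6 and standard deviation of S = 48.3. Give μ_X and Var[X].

μ_X = -36.2, Var[X] = 259.21

From S = -3X: μ_S = a·μ_X + b, so μ_X = (μ_S − b)/a = (108.6 − 0)/(-3) = -36.2.
Var[S] = 48.3² = 2332.89.
Var[S] = a²·Var[X], so Var[X] = 2332.89/(-3)² = 259.21.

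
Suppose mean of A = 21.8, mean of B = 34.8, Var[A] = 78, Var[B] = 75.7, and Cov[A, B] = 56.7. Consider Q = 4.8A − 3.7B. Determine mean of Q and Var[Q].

mean of Q = 4.8·mean of A + (-3.7)·mean of B = 4.8·21.8 + (-3.7)·34.8 = -24.12.
Var[Q] = a²·Var[A] + b²·Var[B] + 2ab·Cov[A, B] with a = 4.8, b = -3.7.
= 4.8²·78 + (-3.7)²·75.7 + 2·4.8·(-3.7)·56.7
= 1797.12 + 1036.333 + (-2013.984) = 819.469.

mean of Q = -24.12, Var[Q] = 819.469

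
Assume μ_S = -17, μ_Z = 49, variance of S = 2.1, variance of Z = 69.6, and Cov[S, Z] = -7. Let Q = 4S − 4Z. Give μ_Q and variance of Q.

μ_Q = -264, variance of Q = 1371.2

μ_Q = 4·μ_S + (-4)·μ_Z = 4·(-17) + (-4)·49 = -264.
variance of Q = a²·variance of S + b²·variance of Z + 2ab·Cov[S, Z] with a = 4, b = -4.
= 4²·2.1 + (-4)²·69.6 + 2·4·(-4)·(-7)
= 33.6 + 1113.6 + 224 = 1371.2.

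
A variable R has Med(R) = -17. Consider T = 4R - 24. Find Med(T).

Med(T) = -92

A linear map preserves order up to sign, so Med(T) = a·Med(R) + b = 4·(-17) + (-24) = -92.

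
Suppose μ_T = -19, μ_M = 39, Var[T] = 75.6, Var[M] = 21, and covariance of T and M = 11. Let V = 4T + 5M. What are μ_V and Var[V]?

μ_V = 4·μ_T + 5·μ_M = 4·(-19) + 5·39 = 119.
Var[V] = a²·Var[T] + b²·Var[M] + 2ab·covariance of T and M with a = 4, b = 5.
= 4²·75.6 + 5²·21 + 2·4·5·11
= 1209.6 + 525 + 440 = 2174.6.

μ_V = 119, Var[V] = 2174.6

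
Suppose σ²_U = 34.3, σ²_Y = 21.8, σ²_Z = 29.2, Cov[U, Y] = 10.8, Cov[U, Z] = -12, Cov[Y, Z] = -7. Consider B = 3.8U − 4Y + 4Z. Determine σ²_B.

σ²_B = a²·σ²_U + b²·σ²_Y + c²·σ²_Z + 2ab·Cov[U, Y] + 2ac·Cov[U, Z] + 2bc·Cov[Y, Z], with a = 3.8, b = -4, c = 4.
= 495.292 + 348.8 + 467.2 + (-328.32) + (-364.8) + 224
= 842.172.

σ²_B = 842.172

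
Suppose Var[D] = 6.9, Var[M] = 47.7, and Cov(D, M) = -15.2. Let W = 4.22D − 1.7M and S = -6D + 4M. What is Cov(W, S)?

By bilinearity, Cov(W, S) = ac·Var[D] + bd·Var[M] + (ad+bc)·Cov(D, M), with a=4.22, b=-1.7, c=-6, d=4.
ac·Var[D] = 4.22·(-6)·6.9 = -174.708
bd·Var[M] = (-1.7)·4·47.7 = -324.36
(ad+bc)·Cov(D, M) = (27.08)·(-15.2) = -411.616
Cov(W, S) = -174.708 + (-324.36) + (-411.616) = -910.684.

Cov(W, S) = -910.684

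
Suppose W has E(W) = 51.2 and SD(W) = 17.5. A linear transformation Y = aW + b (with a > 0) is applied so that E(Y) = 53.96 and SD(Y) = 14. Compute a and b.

SD(Y) = a·SD(W) (a > 0), so a = 14/17.5 = 0.8.
E(Y) = a·E(W) + b, so b = 53.96 − 0.8·51.2 = 13.

a = 0.8, b = 13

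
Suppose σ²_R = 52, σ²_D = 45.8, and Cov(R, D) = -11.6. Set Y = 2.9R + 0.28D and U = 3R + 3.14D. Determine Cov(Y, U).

Cov(Y, U) = 377.29376

By bilinearity, Cov(Y, U) = ac·σ²_R + bd·σ²_D + (ad+bc)·Cov(R, D), with a=2.9, b=0.28, c=3, d=3.14.
ac·σ²_R = 2.9·3·52 = 452.4
bd·σ²_D = 0.28·3.14·45.8 = 40.26736
(ad+bc)·Cov(R, D) = (9.946)·(-11.6) = -115.3736
Cov(Y, U) = 452.4 + 40.26736 + (-115.3736) = 377.29376.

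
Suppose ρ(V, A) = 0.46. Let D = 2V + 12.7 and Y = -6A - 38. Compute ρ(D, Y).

Linear rescalings preserve |correlation|; the slopes 2 and -6 have opposite signs, so the correlation flips sign: ρ(D, Y) = −ρ(V, A) = -0.46.

ρ(D, Y) = -0.46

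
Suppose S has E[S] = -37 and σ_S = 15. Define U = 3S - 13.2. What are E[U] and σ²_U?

E[U] = -124.2, σ²_U = 2025

U = 3S - 13.2 is linear with a = 3, b = -13.2.
E[U] = a·E[S] + b = 3·(-37) + (-13.2) = -124.2.
σ²_S = 15² = 225.
σ²_U = a²·σ²_S = 3²·225 = 2025 (the additive constant -13.2 does not affect variance).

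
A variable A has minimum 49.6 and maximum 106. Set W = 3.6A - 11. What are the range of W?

Range of A = 106 − 49.6 = 56.4.
Range(W) = |a|·Range(A) = |3.6|·56.4 = 203.04.

Range(W) = 203.04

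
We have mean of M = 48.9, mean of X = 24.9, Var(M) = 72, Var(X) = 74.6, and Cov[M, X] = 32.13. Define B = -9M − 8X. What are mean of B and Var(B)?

mean of B = -639.3, Var(B) = 15233.12

mean of B = (-9)·mean of M + (-8)·mean of X = (-9)·48.9 + (-8)·24.9 = -639.3.
Var(B) = a²·Var(M) + b²·Var(X) + 2ab·Cov[M, X] with a = -9, b = -8.
= (-9)²·72 + (-8)²·74.6 + 2·(-9)·(-8)·32.13
= 5832 + 4774.4 + 4626.72 = 15233.12.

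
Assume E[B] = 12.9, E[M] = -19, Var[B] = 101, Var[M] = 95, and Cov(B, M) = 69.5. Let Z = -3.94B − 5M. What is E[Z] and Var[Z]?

E[Z] = 44.174, Var[Z] = 6681.1836

E[Z] = (-3.94)·E[B] + (-5)·E[M] = (-3.94)·12.9 + (-5)·(-19) = 44.174.
Var[Z] = a²·Var[B] + b²·Var[M] + 2ab·Cov(B, M) with a = -3.94, b = -5.
= (-3.94)²·101 + (-5)²·95 + 2·(-3.94)·(-5)·69.5
= 1567.8836 + 2375 + 2738.3 = 6681.1836.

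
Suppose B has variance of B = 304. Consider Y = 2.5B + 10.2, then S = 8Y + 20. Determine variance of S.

variance of Y = 2.5²·304 = 1900.
variance of S = 8²·1900 = 121600.

variance of S = 121600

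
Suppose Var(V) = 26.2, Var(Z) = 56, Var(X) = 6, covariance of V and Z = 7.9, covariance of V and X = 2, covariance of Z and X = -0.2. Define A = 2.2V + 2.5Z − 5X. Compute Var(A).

Var(A) = 674.708

Var(A) = a²·Var(V) + b²·Var(Z) + c²·Var(X) + 2ab·covariance of V and Z + 2ac·covariance of V and X + 2bc·covariance of Z and X, with a = 2.2, b = 2.5, c = -5.
= 126.808 + 350 + 150 + 86.9 + (-44) + 5
= 674.708.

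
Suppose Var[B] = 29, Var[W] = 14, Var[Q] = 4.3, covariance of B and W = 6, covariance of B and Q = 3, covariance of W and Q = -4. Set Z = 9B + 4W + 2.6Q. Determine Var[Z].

Var[Z] = a²·Var[B] + b²·Var[W] + c²·Var[Q] + 2ab·covariance of B and W + 2ac·covariance of B and Q + 2bc·covariance of W and Q, with a = 9, b = 4, c = 2.6.
= 2349 + 224 + 29.068 + 432 + 140.4 + (-83.2)
= 3091.268.

Var[Z] = 3091.268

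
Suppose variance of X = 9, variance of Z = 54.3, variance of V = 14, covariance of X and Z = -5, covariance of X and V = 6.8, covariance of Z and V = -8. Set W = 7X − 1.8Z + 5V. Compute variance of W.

variance of W = 1712.932

variance of W = a²·variance of X + b²·variance of Z + c²·variance of V + 2ab·covariance of X and Z + 2ac·covariance of X and V + 2bc·covariance of Z and V, with a = 7, b = -1.8, c = 5.
= 441 + 175.932 + 350 + 126 + 476 + 144
= 1712.932.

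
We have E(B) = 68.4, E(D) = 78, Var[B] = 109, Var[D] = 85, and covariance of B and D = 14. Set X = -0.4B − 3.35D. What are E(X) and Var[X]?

E(X) = (-0.4)·E(B) + (-3.35)·E(D) = (-0.4)·68.4 + (-3.35)·78 = -288.66.
Var[X] = a²·Var[B] + b²·Var[D] + 2ab·covariance of B and D with a = -0.4, b = -3.35.
= (-0.4)²·109 + (-3.35)²·85 + 2·(-0.4)·(-3.35)·14
= 17.44 + 953.9125 + 37.52 = 1008.8725.

E(X) = -288.66, Var[X] = 1008.8725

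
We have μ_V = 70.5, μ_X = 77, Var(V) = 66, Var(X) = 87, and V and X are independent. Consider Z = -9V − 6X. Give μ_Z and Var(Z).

μ_Z = -1096.5, Var(Z) = 8478

μ_Z = (-9)·μ_V + (-6)·μ_X = (-9)·70.5 + (-6)·77 = -1096.5.
Var(Z) = a²·Var(V) + b²·Var(X) + 2ab·covariance of V and X with a = -9, b = -6.
Independence gives covariance of V and X = 0.
= (-9)²·66 + (-6)²·87 + 2·(-9)·(-6)·0
= 5346 + 3132 + 0 = 8478.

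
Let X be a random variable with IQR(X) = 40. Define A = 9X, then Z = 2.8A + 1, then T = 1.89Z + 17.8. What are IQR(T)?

IQR(A) = |9|·40 = 360.
IQR(Z) = |2.8|·360 = 1008.
IQR(T) = |1.89|·1008 = 1905.12.

IQR(T) = 1905.12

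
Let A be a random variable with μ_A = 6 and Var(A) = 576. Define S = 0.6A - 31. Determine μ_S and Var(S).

μ_S = -27.4, Var(S) = 207.36

S = 0.6A - 31 is linear with a = 0.6, b = -31.
μ_S = a·μ_A + b = 0.6·6 + (-31) = -27.4.
Var(S) = a²·Var(A) = 0.6²·576 = 207.36 (the additive constant -31 does not affect variance).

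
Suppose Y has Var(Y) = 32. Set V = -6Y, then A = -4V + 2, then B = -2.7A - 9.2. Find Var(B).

Var(V) = (-6)²·32 = 1152.
Var(A) = (-4)²·1152 = 18432.
Var(B) = (-2.7)²·18432 = 134369.28.

Var(B) = 134369.28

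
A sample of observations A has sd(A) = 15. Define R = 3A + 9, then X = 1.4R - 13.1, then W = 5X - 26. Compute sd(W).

sd(W) = 315

sd(R) = |3|·15 = 45.
sd(X) = |1.4|·45 = 63.
sd(W) = |5|·63 = 315.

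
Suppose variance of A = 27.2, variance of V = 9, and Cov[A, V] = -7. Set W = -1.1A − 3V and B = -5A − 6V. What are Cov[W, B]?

By bilinearity, Cov[W, B] = ac·variance of A + bd·variance of V + (ad+bc)·Cov[A, V], with a=-1.1, b=-3, c=-5, d=-6.
ac·variance of A = (-1.1)·(-5)·27.2 = 149.6
bd·variance of V = (-3)·(-6)·9 = 162
(ad+bc)·Cov[A, V] = (21.6)·(-7) = -151.2
Cov[W, B] = 149.6 + 162 + (-151.2) = 160.4.

Cov[W, B] = 160.4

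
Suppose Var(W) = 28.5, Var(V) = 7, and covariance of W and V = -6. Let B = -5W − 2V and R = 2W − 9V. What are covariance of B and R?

covariance of B and R = -405

By bilinearity, covariance of B and R = ac·Var(W) + bd·Var(V) + (ad+bc)·covariance of W and V, with a=-5, b=-2, c=2, d=-9.
ac·Var(W) = (-5)·2·28.5 = -285
bd·Var(V) = (-2)·(-9)·7 = 126
(ad+bc)·covariance of W and V = (41)·(-6) = -246
covariance of B and R = -285 + 126 + (-246) = -405.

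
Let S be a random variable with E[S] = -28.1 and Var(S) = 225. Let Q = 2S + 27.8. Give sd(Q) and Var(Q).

sd(Q) = 30, Var(Q) = 900

Q = 2S + 27.8 is linear with a = 2, b = 27.8.
sd(S) = √225 = 15.
sd(Q) = |a|·sd(S) = |2|·15 = 30.
Var(Q) = a²·Var(S) = 2²·225 = 900 (the additive constant 27.8 does not affect variance).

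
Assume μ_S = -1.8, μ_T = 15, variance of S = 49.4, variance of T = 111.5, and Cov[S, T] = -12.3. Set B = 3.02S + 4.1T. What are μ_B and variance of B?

μ_B = 3.02·μ_S + 4.1·μ_T = 3.02·(-1.8) + 4.1·15 = 56.064.
variance of B = a²·variance of S + b²·variance of T + 2ab·Cov[S, T] with a = 3.02, b = 4.1.
= 3.02²·49.4 + 4.1²·111.5 + 2·3.02·4.1·(-12.3)
= 450.54776 + 1874.315 + (-304.5972) = 2020.26556.

μ_B = 56.064, variance of B = 2020.26556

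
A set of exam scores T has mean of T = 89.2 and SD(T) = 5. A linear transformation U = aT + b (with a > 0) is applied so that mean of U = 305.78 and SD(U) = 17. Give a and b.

a = 3.4, b = 2.5

SD(U) = a·SD(T) (a > 0), so a = 17/5 = 3.4.
mean of U = a·mean of T + b, so b = 305.78 − 3.4·89.2 = 2.5.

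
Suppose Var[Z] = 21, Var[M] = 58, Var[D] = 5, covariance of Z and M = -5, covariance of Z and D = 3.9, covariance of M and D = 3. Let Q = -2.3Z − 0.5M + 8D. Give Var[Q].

Var[Q] = a²·Var[Z] + b²·Var[M] + c²·Var[D] + 2ab·covariance of Z and M + 2ac·covariance of Z and D + 2bc·covariance of M and D, with a = -2.3, b = -0.5, c = 8.
= 111.09 + 14.5 + 320 + (-11.5) + (-143.52) + (-24)
= 266.57.

Var[Q] = 266.57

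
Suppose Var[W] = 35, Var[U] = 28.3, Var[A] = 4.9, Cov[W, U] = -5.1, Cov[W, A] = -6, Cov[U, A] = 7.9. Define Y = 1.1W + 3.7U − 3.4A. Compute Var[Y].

Var[Y] = a²·Var[W] + b²·Var[U] + c²·Var[A] + 2ab·Cov[W, U] + 2ac·Cov[W, A] + 2bc·Cov[U, A], with a = 1.1, b = 3.7, c = -3.4.
= 42.35 + 387.427 + 56.644 + (-41.514) + 44.88 + (-198.764)
= 291.023.

Var[Y] = 291.023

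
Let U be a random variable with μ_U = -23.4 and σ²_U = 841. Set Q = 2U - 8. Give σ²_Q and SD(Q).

Q = 2U - 8 is linear with a = 2, b = -8.
σ²_Q = a²·σ²_U = 2²·841 = 3364 (the additive constant -8 does not affect variance).
SD(U) = √841 = 29.
SD(Q) = |a|·SD(U) = |2|·29 = 58.

σ²_Q = 3364, SD(Q) = 58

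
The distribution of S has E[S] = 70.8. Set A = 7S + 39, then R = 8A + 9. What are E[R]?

E[A] = 7·70.8 + 39 = 534.6.
E[R] = 8·534.6 + 9 = 4285.8.

E[R] = 4285.8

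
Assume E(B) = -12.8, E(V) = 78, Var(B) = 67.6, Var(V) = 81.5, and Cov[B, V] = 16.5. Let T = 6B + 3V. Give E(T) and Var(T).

E(T) = 157.2, Var(T) = 3761.1

E(T) = 6·E(B) + 3·E(V) = 6·(-12.8) + 3·78 = 157.2.
Var(T) = a²·Var(B) + b²·Var(V) + 2ab·Cov[B, V] with a = 6, b = 3.
= 6²·67.6 + 3²·81.5 + 2·6·3·16.5
= 2433.6 + 733.5 + 594 = 3761.1.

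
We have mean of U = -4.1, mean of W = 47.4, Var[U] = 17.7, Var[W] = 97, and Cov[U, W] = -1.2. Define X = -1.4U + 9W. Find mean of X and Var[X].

mean of X = (-1.4)·mean of U + 9·mean of W = (-1.4)·(-4.1) + 9·47.4 = 432.34.
Var[X] = a²·Var[U] + b²·Var[W] + 2ab·Cov[U, W] with a = -1.4, b = 9.
= (-1.4)²·17.7 + 9²·97 + 2·(-1.4)·9·(-1.2)
= 34.692 + 7857 + 30.24 = 7921.932.

mean of X = 432.34, Var[X] = 7921.932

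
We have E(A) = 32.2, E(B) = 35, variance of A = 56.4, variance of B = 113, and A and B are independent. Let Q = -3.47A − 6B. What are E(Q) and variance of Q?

E(Q) = -321.734, variance of Q = 4747.10676

E(Q) = (-3.47)·E(A) + (-6)·E(B) = (-3.47)·32.2 + (-6)·35 = -321.734.
variance of Q = a²·variance of A + b²·variance of B + 2ab·covariance of A and B with a = -3.47, b = -6.
Independence gives covariance of A and B = 0.
= (-3.47)²·56.4 + (-6)²·113 + 2·(-3.47)·(-6)·0
= 679.10676 + 4068 + 0 = 4747.10676.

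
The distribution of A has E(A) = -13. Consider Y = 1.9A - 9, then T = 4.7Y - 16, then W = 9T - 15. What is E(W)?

E(W) = -1584.51

E(Y) = 1.9·(-13) + (-9) = -33.7.
E(T) = 4.7·(-33.7) + (-16) = -174.39.
E(W) = 9·(-174.39) + (-15) = -1584.51.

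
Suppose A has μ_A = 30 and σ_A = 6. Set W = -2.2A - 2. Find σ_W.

W = -2.2A - 2 is linear with a = -2.2, b = -2.
σ_W = |a|·σ_A = |-2.2|·6 = 13.2.

σ_W = 13.2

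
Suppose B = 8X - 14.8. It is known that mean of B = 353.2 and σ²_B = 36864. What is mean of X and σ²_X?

From B = 8X - 14.8: mean of B = a·mean of X + b, so mean of X = (mean of B − b)/a = (353.2 − (-14.8))/8 = 46.
σ²_B = a²·σ²_X, so σ²_X = 36864/8² = 576.

mean of X = 46, σ²_X = 576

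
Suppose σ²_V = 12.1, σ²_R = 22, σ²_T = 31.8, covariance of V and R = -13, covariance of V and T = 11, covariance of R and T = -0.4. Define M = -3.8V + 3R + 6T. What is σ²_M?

σ²_M = a²·σ²_V + b²·σ²_R + c²·σ²_T + 2ab·covariance of V and R + 2ac·covariance of V and T + 2bc·covariance of R and T, with a = -3.8, b = 3, c = 6.
= 174.724 + 198 + 1144.8 + 296.4 + (-501.6) + (-14.4)
= 1297.924.

σ²_M = 1297.924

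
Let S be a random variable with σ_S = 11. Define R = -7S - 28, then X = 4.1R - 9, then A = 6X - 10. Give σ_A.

σ_R = |-7|·11 = 77.
σ_X = |4.1|·77 = 315.7.
σ_A = |6|·315.7 = 1894.2.

σ_A = 1894.2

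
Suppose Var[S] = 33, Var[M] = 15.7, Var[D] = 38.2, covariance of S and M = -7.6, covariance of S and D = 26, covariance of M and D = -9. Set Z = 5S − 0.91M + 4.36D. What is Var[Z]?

Var[Z] = 2838.34469

Var[Z] = a²·Var[S] + b²·Var[M] + c²·Var[D] + 2ab·covariance of S and M + 2ac·covariance of S and D + 2bc·covariance of M and D, with a = 5, b = -0.91, c = 4.36.
= 825 + 13.00117 + 726.16672 + 69.16 + 1133.6 + 71.4168
= 2838.34469.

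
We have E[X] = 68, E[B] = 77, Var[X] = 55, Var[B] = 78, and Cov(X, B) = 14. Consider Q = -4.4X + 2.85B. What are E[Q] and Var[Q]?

E[Q] = -79.75, Var[Q] = 1347.235

E[Q] = (-4.4)·E[X] + 2.85·E[B] = (-4.4)·68 + 2.85·77 = -79.75.
Var[Q] = a²·Var[X] + b²·Var[B] + 2ab·Cov(X, B) with a = -4.4, b = 2.85.
= (-4.4)²·55 + 2.85²·78 + 2·(-4.4)·2.85·14
= 1064.8 + 633.555 + (-351.12) = 1347.235.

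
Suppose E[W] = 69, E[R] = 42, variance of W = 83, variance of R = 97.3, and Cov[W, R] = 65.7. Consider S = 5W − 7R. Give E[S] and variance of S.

E[S] = 5·E[W] + (-7)·E[R] = 5·69 + (-7)·42 = 51.
variance of S = a²·variance of W + b²·variance of R + 2ab·Cov[W, R] with a = 5, b = -7.
= 5²·83 + (-7)²·97.3 + 2·5·(-7)·65.7
= 2075 + 4767.7 + (-4599) = 2243.7.

E[S] = 51, variance of S = 2243.7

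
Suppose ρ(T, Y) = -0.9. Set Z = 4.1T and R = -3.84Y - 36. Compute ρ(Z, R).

ρ(Z, R) = 0.9

Linear rescalings preserve |correlation|; the slopes 4.1 and -3.84 have opposite signs, so the correlation flips sign: ρ(Z, R) = −ρ(T, Y) = 0.9.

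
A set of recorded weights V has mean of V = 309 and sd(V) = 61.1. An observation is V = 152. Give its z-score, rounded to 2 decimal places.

z = (V − mean of V) / sd(V) = (152 − 309) / 61.1 ≈ -2.57.

z = -2.57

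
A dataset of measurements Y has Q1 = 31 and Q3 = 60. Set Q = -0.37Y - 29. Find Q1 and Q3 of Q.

Q1(Q) = -51.2, Q3(Q) = -40.47

a = -0.37 < 0 reverses order: Q1(Q) comes from Q3(Y), Q3(Q) from Q1(Y).
Q1(Q) = (-0.37)·60 + (-29) = -51.2; Q3(Q) = (-0.37)·31 + (-29) = -40.47.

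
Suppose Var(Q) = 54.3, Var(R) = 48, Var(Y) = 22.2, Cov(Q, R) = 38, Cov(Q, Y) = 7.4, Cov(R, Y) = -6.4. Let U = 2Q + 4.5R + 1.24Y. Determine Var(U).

Var(U) = 1872.61472

Var(U) = a²·Var(Q) + b²·Var(R) + c²·Var(Y) + 2ab·Cov(Q, R) + 2ac·Cov(Q, Y) + 2bc·Cov(R, Y), with a = 2, b = 4.5, c = 1.24.
= 217.2 + 972 + 34.13472 + 684 + 36.704 + (-71.424)
= 1872.61472.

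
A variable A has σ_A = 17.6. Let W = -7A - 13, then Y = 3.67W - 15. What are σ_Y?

σ_W = |-7|·17.6 = 123.2.
σ_Y = |3.67|·123.2 = 452.144.

σ_Y = 452.144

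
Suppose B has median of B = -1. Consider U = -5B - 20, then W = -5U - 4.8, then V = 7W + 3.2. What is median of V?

median of V = 494.6

median of U = (-5)·(-1) + (-20) = -15.
median of W = (-5)·(-15) + (-4.8) = 70.2.
median of V = 7·70.2 + 3.2 = 494.6.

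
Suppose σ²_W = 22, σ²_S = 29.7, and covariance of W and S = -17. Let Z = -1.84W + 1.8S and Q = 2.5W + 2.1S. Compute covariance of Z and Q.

covariance of Z and Q = 0.254

By bilinearity, covariance of Z and Q = ac·σ²_W + bd·σ²_S + (ad+bc)·covariance of W and S, with a=-1.84, b=1.8, c=2.5, d=2.1.
ac·σ²_W = (-1.84)·2.5·22 = -101.2
bd·σ²_S = 1.8·2.1·29.7 = 112.266
(ad+bc)·covariance of W and S = (0.636)·(-17) = -10.812
covariance of Z and Q = -101.2 + 112.266 + (-10.812) = 0.254.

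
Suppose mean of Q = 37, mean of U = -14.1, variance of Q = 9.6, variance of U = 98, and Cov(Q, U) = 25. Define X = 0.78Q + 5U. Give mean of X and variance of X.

mean of X = -41.64, variance of X = 2650.84064

mean of X = 0.78·mean of Q + 5·mean of U = 0.78·37 + 5·(-14.1) = -41.64.
variance of X = a²·variance of Q + b²·variance of U + 2ab·Cov(Q, U) with a = 0.78, b = 5.
= 0.78²·9.6 + 5²·98 + 2·0.78·5·25
= 5.84064 + 2450 + 195 = 2650.84064.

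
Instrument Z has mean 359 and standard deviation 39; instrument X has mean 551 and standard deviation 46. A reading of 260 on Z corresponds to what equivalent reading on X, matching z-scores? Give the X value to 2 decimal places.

z = (260 − 359)/39 ≈ -2.5385.
X = 551 + z·46 = 551 + (260 − 359)·46/39 ≈ 434.23.

X = 434.23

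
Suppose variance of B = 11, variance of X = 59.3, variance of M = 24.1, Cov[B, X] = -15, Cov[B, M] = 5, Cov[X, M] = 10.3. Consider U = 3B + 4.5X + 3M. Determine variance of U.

variance of U = 1479.825

variance of U = a²·variance of B + b²·variance of X + c²·variance of M + 2ab·Cov[B, X] + 2ac·Cov[B, M] + 2bc·Cov[X, M], with a = 3, b = 4.5, c = 3.
= 99 + 1200.825 + 216.9 + (-405) + 90 + 278.1
= 1479.825.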